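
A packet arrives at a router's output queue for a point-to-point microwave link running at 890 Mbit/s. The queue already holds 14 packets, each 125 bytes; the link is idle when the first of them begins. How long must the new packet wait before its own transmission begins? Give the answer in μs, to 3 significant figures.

Each queued packet: L/R = 1000/890000000 = 1.1236 μs.
14 queued → 15.7303 μs.
Queuing delay = 15.7 μs.

15.7 μs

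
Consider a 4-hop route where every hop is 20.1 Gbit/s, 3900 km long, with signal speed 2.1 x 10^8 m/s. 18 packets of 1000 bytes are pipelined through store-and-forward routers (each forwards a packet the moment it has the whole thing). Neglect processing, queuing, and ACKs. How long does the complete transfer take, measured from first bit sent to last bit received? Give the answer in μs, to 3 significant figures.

74300 μs

Per-hop transmission t_tx = L/R = 8000/20100000000 = 0.39801 μs.
Per-hop propagation t_prop = 3900000/210000000 = 18571.4 μs.
Pipeline fill: first packet needs 4·t_tx to clear all hops; remaining 17 packets each add one t_tx.
Total = (4+18-1)·t_tx + 4·t_prop = 21·0.39801 + 4·18571.4 = 74300 μs.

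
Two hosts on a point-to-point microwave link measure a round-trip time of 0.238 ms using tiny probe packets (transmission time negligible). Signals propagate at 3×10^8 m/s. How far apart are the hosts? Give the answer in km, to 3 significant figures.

One-way propagation = RTT/2 = 0.119 ms.
d = s × t = 300000000 × 0.000119 = 35.7 km.

35.7 km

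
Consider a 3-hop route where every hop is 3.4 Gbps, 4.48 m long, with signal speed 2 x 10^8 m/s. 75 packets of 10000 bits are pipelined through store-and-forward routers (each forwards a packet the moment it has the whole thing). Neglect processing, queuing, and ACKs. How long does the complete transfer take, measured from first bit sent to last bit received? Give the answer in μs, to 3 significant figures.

Per-hop transmission t_tx = L/R = 10000/3400000000 = 2.94118 μs.
Per-hop propagation t_prop = 4.48/200000000 = 0.0224 μs.
Pipeline fill: first packet needs 3·t_tx to clear all hops; remaining 74 packets each add one t_tx.
Total = (3+75-1)·t_tx + 3·t_prop = 77·2.94118 + 3·0.0224 = 227 μs.

227 μs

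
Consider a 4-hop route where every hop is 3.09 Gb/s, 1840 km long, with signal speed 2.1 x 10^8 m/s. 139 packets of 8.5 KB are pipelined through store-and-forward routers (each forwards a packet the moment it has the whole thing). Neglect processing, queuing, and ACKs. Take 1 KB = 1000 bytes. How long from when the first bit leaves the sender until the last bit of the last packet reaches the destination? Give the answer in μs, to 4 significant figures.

Per-hop transmission t_tx = L/R = 68000/3090000000 = 22.0065 μs.
Per-hop propagation t_prop = 1840000/210000000 = 8761.9 μs.
Pipeline fill: first packet needs 4·t_tx to clear all hops; remaining 138 packets each add one t_tx.
Total = (4+139-1)·t_tx + 4·t_prop = 142·22.0065 + 4·8761.9 = 38170 μs.

38170 μs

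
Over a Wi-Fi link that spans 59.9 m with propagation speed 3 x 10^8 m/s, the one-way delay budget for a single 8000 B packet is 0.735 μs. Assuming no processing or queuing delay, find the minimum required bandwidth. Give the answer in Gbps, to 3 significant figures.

120 Gbps

L = 64000 bits.
Propagation delay = 59.9 / 300000000 = 0.199667 μs.
Transmission budget = 0.735 − 0.199667 = 0.535333 μs.
R ≥ L / t_tx = 64000 bits / 5.35333e-07 s = 120 Gbps.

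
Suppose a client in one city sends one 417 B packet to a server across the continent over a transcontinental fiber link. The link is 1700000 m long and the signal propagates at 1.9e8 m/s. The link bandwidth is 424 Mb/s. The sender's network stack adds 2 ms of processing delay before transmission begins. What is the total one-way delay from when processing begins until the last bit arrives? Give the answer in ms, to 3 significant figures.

11.0 ms

L = 417 × 8 = 3336 bits.
Transmission delay = L/R = 3336 / 424000000 = 0.00786792 ms.
Propagation delay = d/s = 1700000 m / 190000000 m/s = 8.94737 ms.
Plus processing delay 2 ms = 2 ms.
Total = 11.0 ms.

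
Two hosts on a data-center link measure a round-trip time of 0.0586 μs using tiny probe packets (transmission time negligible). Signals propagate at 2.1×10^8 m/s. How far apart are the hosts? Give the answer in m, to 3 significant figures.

One-way propagation = RTT/2 = 0.0293 μs.
d = s × t = 210000000 × 2.93e-08 = 6.15 m.

6.15 m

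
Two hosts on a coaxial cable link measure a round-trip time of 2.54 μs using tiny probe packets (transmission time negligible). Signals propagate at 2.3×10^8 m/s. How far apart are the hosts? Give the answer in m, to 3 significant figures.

One-way propagation = RTT/2 = 1.27 μs.
d = s × t = 2.3e+08 × 1.27e-06 = 292 m.

292 m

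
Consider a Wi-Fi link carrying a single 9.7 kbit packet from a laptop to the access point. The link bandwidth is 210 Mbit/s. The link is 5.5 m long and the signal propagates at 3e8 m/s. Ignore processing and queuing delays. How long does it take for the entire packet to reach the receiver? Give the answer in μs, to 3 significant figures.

L = 9700 bits.
Transmission delay = L/R = 9700 / 210000000 = 46.1905 μs.
Propagation delay = d/s = 5.5 m / 300000000 m/s = 0.0183333 μs.
Total = 46.2 μs.

46.2 μs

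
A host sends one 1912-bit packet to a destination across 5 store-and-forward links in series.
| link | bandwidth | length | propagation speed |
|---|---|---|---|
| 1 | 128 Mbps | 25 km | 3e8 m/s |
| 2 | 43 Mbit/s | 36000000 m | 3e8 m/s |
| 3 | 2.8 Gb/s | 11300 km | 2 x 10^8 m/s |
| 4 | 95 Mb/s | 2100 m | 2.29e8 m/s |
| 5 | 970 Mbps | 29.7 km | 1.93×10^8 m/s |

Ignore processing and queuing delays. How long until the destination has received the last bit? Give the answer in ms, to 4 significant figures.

Transmission delays (L/R per hop): 0.0149375, 0.0444651, 0.000682857, 0.0201263, 0.00197113 ms; sum = 0.0821829 ms.
Propagation delays (d/s per hop): 0.0833333, 120, 56.5, 0.00917031, 0.153886 ms; sum = 176.746 ms.
End-to-end = 176.8 ms.

176.8 ms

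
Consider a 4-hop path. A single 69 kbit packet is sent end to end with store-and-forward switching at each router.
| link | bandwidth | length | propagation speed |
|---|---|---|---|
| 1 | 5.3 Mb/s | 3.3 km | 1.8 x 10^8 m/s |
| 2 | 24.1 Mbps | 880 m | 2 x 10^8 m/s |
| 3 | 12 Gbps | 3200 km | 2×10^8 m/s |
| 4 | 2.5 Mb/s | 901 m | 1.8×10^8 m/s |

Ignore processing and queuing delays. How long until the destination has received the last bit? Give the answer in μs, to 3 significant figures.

59500 μs

L = 69000 bits.
Transmission delays (L/R per hop): 13018.9, 2863.07, 5.75, 27600 μs; sum = 43487.7 μs.
Propagation delays (d/s per hop): 18.3333, 4.4, 16000, 5.00556 μs; sum = 16027.7 μs.
End-to-end = 59500 μs.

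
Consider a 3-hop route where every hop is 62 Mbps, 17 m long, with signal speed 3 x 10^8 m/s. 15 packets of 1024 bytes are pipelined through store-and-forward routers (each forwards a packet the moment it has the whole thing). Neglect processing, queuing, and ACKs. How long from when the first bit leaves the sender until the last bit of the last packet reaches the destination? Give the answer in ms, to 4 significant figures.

Per-hop transmission t_tx = L/R = 8192/62000000 = 0.132129 ms.
Per-hop propagation t_prop = 17/300000000 = 5.66667e-05 ms.
Pipeline fill: first packet needs 3·t_tx to clear all hops; remaining 14 packets each add one t_tx.
Total = (3+15-1)·t_tx + 3·t_prop = 17·0.132129 + 3·5.66667e-05 = 2.246 ms.

2.246 ms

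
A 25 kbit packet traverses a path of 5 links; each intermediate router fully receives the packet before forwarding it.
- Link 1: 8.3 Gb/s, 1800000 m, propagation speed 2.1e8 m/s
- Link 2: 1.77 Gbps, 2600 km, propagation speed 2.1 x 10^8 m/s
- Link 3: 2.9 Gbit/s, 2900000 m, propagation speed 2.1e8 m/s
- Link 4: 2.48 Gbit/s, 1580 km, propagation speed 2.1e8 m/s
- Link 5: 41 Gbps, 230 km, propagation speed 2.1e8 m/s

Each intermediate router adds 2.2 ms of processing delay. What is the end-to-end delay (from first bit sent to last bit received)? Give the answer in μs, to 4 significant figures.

52220 μs

L = 25000 bits.
Transmission delays (L/R per hop): 3.01205, 14.1243, 8.62069, 10.0806, 0.609756 μs; sum = 36.4474 μs.
Propagation delays (d/s per hop): 8571.43, 12381, 13809.5, 7523.81, 1095.24 μs; sum = 43381 μs.
Processing at 4 router(s): 4 × 2.2 ms = 8800 μs.
End-to-end = 52220 μs.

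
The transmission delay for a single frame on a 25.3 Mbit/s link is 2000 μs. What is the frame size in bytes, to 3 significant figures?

6330 bytes

L = R × t_tx = 25300000 b/s × 0.002 s = 50600 bits.
In bytes: 50600 / 8 = 6330 bytes.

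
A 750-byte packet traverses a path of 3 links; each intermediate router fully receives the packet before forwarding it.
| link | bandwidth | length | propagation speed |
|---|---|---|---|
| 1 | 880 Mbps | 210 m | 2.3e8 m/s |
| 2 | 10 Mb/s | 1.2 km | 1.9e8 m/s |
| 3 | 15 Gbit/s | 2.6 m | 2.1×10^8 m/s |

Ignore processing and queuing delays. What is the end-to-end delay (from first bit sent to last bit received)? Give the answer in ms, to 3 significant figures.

0.614 ms

L = 750 × 8 = 6000 bits.
Transmission delays (L/R per hop): 0.00681818, 0.6, 0.0004 ms; sum = 0.607218 ms.
Propagation delays (d/s per hop): 0.000913043, 0.00631579, 1.2381e-05 ms; sum = 0.00724121 ms.
End-to-end = 0.614 ms.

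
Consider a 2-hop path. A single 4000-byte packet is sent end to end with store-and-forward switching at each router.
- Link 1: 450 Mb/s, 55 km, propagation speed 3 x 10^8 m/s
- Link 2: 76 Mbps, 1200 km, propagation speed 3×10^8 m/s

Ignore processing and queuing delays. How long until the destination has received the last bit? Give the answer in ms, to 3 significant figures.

4.68 ms

L = 4000 × 8 = 32000 bits.
Transmission delays (L/R per hop): 0.0711111, 0.421053 ms; sum = 0.492164 ms.
Propagation delays (d/s per hop): 0.183333, 4 ms; sum = 4.18333 ms.
End-to-end = 4.68 ms.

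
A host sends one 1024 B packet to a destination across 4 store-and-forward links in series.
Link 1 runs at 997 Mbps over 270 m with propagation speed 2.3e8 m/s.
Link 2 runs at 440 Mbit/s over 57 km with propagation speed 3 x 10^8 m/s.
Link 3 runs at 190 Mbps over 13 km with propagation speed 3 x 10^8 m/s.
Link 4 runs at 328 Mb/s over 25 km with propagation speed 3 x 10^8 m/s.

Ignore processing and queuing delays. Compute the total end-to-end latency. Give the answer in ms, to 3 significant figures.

L = 1024 × 8 = 8192 bits.
Transmission delays (L/R per hop): 0.00821665, 0.0186182, 0.0431158, 0.0249756 ms; sum = 0.0949262 ms.
Propagation delays (d/s per hop): 0.00117391, 0.19, 0.0433333, 0.0833333 ms; sum = 0.317841 ms.
End-to-end = 0.413 ms.

0.413 ms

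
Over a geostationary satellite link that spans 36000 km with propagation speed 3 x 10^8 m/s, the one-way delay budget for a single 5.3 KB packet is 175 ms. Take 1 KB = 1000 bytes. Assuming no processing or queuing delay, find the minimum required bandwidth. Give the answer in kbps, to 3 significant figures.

771 kbps

L = 42400 bits.
Propagation delay = 36000000 / 300000000 = 120 ms.
Transmission budget = 175 − 120 = 55 ms.
R ≥ L / t_tx = 42400 bits / 0.055 s = 771 kbps.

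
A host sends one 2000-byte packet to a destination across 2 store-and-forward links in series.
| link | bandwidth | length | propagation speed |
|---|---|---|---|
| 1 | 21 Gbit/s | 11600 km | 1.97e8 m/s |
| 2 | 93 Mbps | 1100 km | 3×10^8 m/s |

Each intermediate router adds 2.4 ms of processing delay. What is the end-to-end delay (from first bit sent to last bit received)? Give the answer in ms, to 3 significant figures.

L = 2000 × 8 = 16000 bits.
Transmission delays (L/R per hop): 0.000761905, 0.172043 ms; sum = 0.172805 ms.
Propagation delays (d/s per hop): 58.8832, 3.66667 ms; sum = 62.5499 ms.
Processing at 1 router(s): 1 × 2.4 ms = 2.4 ms.
End-to-end = 65.1 ms.

65.1 ms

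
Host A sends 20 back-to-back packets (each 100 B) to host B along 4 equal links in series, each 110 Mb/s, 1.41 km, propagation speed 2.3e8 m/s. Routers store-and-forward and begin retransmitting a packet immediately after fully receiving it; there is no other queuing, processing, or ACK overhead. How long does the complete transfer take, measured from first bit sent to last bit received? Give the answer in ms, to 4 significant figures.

Per-hop transmission t_tx = L/R = 800/110000000 = 0.00727273 ms.
Per-hop propagation t_prop = 1410/2.3e+08 = 0.00613043 ms.
Pipeline fill: first packet needs 4·t_tx to clear all hops; remaining 19 packets each add one t_tx.
Total = (4+20-1)·t_tx + 4·t_prop = 23·0.00727273 + 4·0.00613043 = 0.1918 ms.

0.1918 ms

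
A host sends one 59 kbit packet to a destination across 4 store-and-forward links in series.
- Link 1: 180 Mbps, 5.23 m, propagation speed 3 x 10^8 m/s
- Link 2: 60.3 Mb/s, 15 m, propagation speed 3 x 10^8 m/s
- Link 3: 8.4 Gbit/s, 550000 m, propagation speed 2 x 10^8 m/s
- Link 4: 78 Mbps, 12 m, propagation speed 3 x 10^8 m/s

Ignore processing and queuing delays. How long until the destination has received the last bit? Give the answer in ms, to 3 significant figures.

L = 59000 bits.
Transmission delays (L/R per hop): 0.327778, 0.978441, 0.00702381, 0.75641 ms; sum = 2.06965 ms.
Propagation delays (d/s per hop): 1.74333e-05, 5e-05, 2.75, 4e-05 ms; sum = 2.75011 ms.
End-to-end = 4.82 ms.

4.82 ms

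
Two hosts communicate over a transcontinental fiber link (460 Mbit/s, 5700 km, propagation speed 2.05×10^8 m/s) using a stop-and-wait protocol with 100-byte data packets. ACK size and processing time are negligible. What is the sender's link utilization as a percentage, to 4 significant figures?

t_tx = L/R = 800/460000000 = 1.73913e-06 s.
t_prop = 5700000/2.05e+08 = 0.0278049 s; RTT = 0.0556098 s.
Cycle = t_tx + RTT = 0.0556115 s.
Utilization = t_tx / cycle = 1.73913e-06/0.0556115 = 0.003127 %.

0.003127 %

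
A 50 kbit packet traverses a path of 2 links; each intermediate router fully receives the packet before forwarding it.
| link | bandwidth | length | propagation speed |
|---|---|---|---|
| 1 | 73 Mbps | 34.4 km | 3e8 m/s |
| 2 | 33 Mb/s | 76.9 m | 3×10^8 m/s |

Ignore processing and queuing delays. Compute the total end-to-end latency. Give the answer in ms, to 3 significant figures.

L = 50000 bits.
Transmission delays (L/R per hop): 0.684932, 1.51515 ms; sum = 2.20008 ms.
Propagation delays (d/s per hop): 0.114667, 0.000256333 ms; sum = 0.114923 ms.
End-to-end = 2.32 ms.

2.32 ms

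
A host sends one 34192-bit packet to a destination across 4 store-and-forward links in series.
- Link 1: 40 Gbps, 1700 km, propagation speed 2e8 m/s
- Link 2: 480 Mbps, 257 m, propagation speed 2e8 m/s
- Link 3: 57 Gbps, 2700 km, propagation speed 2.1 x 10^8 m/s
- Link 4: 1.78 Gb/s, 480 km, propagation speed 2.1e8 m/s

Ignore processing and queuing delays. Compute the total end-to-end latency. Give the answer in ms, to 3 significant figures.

23.7 ms

Transmission delays (L/R per hop): 0.0008548, 0.0712333, 0.00059986, 0.019209 ms; sum = 0.091897 ms.
Propagation delays (d/s per hop): 8.5, 0.001285, 12.8571, 2.28571 ms; sum = 23.6441 ms.
End-to-end = 23.7 ms.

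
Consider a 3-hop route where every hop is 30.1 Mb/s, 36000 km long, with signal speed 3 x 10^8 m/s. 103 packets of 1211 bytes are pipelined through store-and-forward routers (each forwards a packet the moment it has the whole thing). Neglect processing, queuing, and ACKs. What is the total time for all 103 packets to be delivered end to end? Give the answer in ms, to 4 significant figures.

Per-hop transmission t_tx = L/R = 9688/30100000 = 0.32186 ms.
Per-hop propagation t_prop = 36000000/300000000 = 120 ms.
Pipeline fill: first packet needs 3·t_tx to clear all hops; remaining 102 packets each add one t_tx.
Total = (3+103-1)·t_tx + 3·t_prop = 105·0.32186 + 3·120 = 393.8 ms.

393.8 ms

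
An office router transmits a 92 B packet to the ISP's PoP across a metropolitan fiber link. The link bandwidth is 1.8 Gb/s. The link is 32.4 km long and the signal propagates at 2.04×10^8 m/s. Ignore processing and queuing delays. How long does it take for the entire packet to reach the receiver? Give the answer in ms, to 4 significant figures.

L = 92 × 8 = 736 bits.
Transmission delay = L/R = 736 / 1800000000 = 0.000408889 ms.
Propagation delay = d/s = 32400 m / 204000000 m/s = 0.158824 ms.
Total = 0.1592 ms.

0.1592 ms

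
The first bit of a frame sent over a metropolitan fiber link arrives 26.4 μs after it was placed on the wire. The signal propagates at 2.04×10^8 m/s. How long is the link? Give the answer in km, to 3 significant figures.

5.39 km

d = s × t_prop = 204000000 × 2.64e-05 = 5.39 km.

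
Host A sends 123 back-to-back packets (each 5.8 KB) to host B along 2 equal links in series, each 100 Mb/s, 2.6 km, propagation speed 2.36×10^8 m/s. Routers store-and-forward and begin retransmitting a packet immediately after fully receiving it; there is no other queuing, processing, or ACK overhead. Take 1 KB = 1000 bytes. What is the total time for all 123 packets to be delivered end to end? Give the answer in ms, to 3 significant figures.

57.6 ms

Per-hop transmission t_tx = L/R = 46400/100000000 = 0.464 ms.
Per-hop propagation t_prop = 2600/236000000 = 0.0110169 ms.
Pipeline fill: first packet needs 2·t_tx to clear all hops; remaining 122 packets each add one t_tx.
Total = (2+123-1)·t_tx + 2·t_prop = 124·0.464 + 2·0.0110169 = 57.6 ms.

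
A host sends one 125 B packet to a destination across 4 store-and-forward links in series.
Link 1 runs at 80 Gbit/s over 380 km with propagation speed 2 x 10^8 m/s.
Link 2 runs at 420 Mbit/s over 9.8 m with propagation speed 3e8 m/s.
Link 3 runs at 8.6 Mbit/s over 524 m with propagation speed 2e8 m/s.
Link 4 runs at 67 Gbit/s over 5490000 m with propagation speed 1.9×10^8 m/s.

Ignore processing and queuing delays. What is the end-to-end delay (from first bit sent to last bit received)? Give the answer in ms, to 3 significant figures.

30.9 ms

L = 125 × 8 = 1000 bits.
Transmission delays (L/R per hop): 1.25e-05, 0.00238095, 0.116279, 1.49254e-05 ms; sum = 0.118687 ms.
Propagation delays (d/s per hop): 1.9, 3.26667e-05, 0.00262, 28.8947 ms; sum = 30.7974 ms.
End-to-end = 30.9 ms.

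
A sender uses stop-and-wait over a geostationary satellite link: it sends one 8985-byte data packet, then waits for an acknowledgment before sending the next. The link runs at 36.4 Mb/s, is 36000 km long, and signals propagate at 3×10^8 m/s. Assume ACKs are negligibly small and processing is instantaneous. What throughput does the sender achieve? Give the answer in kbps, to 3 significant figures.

297 kbps

t_tx = L/R = 71880/36400000 = 0.00197473 s.
t_prop = 36000000/300000000 = 0.12 s; RTT = 0.24 s.
Cycle = t_tx + RTT = 0.241975 s.
Throughput = L / cycle = 71880 / 0.241975 = 297 kbps.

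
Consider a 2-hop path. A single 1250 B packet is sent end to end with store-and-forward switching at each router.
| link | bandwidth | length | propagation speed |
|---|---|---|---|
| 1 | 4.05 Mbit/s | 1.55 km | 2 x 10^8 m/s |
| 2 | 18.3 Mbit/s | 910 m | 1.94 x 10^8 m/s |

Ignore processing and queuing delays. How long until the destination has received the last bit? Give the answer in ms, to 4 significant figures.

L = 1250 × 8 = 10000 bits.
Transmission delays (L/R per hop): 2.46914, 0.546448 ms; sum = 3.01558 ms.
Propagation delays (d/s per hop): 0.00775, 0.00469072 ms; sum = 0.0124407 ms.
End-to-end = 3.028 ms.

3.028 ms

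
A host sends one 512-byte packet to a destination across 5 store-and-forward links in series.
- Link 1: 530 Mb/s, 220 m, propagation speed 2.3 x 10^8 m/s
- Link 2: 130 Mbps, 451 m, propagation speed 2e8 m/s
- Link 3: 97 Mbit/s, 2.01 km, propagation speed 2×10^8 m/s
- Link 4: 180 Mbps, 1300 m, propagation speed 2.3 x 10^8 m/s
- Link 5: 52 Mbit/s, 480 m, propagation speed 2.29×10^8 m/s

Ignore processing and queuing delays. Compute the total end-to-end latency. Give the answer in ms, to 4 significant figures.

L = 512 × 8 = 4096 bits.
Transmission delays (L/R per hop): 0.0077283, 0.0315077, 0.0422268, 0.0227556, 0.0787692 ms; sum = 0.182988 ms.
Propagation delays (d/s per hop): 0.000956522, 0.002255, 0.01005, 0.00565217, 0.00209607 ms; sum = 0.0210098 ms.
End-to-end = 0.2040 ms.

0.2040 ms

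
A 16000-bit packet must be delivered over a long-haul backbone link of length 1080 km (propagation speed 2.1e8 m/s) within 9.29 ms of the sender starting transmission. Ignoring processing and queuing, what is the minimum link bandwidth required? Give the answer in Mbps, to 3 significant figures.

Propagation delay = 1080000 / 210000000 = 5.14286 ms.
Transmission budget = 9.29 − 5.14286 = 4.14714 ms.
R ≥ L / t_tx = 16000 bits / 0.00414714 s = 3.86 Mbps.

3.86 Mbps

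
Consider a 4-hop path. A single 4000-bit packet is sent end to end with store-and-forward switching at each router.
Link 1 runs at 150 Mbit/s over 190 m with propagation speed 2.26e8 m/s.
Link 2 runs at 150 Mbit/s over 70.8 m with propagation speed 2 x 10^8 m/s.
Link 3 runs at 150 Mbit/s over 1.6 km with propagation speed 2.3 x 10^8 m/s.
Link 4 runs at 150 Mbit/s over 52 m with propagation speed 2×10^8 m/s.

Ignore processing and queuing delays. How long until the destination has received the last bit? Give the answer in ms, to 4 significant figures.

Transmission delay per hop = L/R = 4000/150000000 = 0.0266667 ms; 4 hops → 0.106667 ms.
Propagation delays (d/s per hop): 0.000840708, 0.000354, 0.00695652, 0.00026 ms; sum = 0.00841123 ms.
End-to-end = 0.1151 ms.

0.1151 ms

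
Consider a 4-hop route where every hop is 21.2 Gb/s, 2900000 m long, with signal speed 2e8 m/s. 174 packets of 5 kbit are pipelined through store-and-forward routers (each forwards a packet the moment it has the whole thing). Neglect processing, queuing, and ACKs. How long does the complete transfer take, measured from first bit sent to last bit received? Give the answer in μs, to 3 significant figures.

Per-hop transmission t_tx = L/R = 5000/21200000000 = 0.235849 μs.
Per-hop propagation t_prop = 2900000/200000000 = 14500 μs.
Pipeline fill: first packet needs 4·t_tx to clear all hops; remaining 173 packets each add one t_tx.
Total = (4+174-1)·t_tx + 4·t_prop = 177·0.235849 + 4·14500 = 58000 μs.

58000 μs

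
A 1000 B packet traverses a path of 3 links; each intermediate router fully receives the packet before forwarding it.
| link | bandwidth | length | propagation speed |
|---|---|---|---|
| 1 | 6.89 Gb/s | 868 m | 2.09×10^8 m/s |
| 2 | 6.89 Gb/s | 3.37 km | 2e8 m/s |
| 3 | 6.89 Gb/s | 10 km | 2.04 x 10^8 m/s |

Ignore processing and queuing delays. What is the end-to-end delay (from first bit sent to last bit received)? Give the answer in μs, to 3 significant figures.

L = 1000 × 8 = 8000 bits.
Transmission delay per hop = L/R = 8000/6890000000 = 1.1611 μs; 3 hops → 3.48331 μs.
Propagation delays (d/s per hop): 4.15311, 16.85, 49.0196 μs; sum = 70.0227 μs.
End-to-end = 73.5 μs.

73.5 μs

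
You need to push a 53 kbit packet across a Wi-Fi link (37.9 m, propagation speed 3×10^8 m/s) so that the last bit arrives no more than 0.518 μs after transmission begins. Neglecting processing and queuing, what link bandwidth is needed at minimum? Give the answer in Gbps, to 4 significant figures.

Propagation delay = 37.9 / 300000000 = 0.126333 μs.
Transmission budget = 0.518 − 0.126333 = 0.391667 μs.
R ≥ L / t_tx = 53000 bits / 3.91667e-07 s = 135.3 Gbps.

135.3 Gbps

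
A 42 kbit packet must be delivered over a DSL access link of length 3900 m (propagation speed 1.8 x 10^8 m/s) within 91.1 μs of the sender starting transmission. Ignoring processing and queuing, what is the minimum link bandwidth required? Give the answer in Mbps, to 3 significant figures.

Propagation delay = 3900 / 180000000 = 21.6667 μs.
Transmission budget = 91.1 − 21.6667 = 69.4333 μs.
R ≥ L / t_tx = 42000 bits / 6.94333e-05 s = 605 Mbps.

605 Mbps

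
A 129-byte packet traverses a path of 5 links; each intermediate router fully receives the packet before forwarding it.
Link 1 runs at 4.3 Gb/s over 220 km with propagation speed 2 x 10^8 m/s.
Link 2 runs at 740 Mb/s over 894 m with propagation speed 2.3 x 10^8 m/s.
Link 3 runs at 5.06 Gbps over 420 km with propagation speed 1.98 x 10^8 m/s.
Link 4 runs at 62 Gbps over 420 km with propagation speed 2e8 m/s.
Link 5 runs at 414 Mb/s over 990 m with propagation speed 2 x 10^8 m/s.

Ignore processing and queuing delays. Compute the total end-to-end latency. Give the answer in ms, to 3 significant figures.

5.33 ms

L = 129 × 8 = 1032 bits.
Transmission delays (L/R per hop): 0.00024, 0.00139459, 0.000203953, 1.66452e-05, 0.00249275 ms; sum = 0.00434795 ms.
Propagation delays (d/s per hop): 1.1, 0.00388696, 2.12121, 2.1, 0.00495 ms; sum = 5.33005 ms.
End-to-end = 5.33 ms.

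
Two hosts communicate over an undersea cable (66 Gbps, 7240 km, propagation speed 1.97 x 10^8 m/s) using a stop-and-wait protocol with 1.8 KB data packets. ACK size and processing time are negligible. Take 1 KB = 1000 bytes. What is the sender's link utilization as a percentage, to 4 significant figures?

0.0002968 %

t_tx = L/R = 14400/66000000000 = 2.18182e-07 s.
t_prop = 7240000/197000000 = 0.0367513 s; RTT = 0.0735025 s.
Cycle = t_tx + RTT = 0.0735028 s.
Utilization = t_tx / cycle = 2.18182e-07/0.0735028 = 0.0002968 %.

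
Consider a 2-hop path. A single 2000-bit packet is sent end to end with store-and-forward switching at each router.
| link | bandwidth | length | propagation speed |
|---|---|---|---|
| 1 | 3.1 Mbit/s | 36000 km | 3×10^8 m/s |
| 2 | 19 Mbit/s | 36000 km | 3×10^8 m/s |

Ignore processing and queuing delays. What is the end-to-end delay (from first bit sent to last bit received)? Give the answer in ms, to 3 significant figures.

Transmission delays (L/R per hop): 0.645161, 0.105263 ms; sum = 0.750424 ms.
Propagation delays (d/s per hop): 120, 120 ms; sum = 240 ms.
End-to-end = 241 ms.

241 ms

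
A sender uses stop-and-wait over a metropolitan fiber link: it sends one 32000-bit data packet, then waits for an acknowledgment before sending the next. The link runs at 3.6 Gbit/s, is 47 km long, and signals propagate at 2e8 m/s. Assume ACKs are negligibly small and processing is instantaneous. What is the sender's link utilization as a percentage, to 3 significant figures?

t_tx = L/R = 32000/3600000000 = 8.88889e-06 s.
t_prop = 47000/200000000 = 0.000235 s; RTT = 0.00047 s.
Cycle = t_tx + RTT = 0.000478889 s.
Utilization = t_tx / cycle = 8.88889e-06/0.000478889 = 1.86 %.

1.86 %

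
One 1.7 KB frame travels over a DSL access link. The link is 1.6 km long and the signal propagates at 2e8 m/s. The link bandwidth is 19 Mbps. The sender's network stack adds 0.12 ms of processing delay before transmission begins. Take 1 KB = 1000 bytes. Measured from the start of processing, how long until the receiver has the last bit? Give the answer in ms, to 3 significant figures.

L = 13600 bits.
Transmission delay = L/R = 13600 / 19000000 = 0.715789 ms.
Propagation delay = d/s = 1600 m / 200000000 m/s = 0.008 ms.
Plus processing delay 0.12 ms = 0.12 ms.
Total = 0.844 ms.

0.844 ms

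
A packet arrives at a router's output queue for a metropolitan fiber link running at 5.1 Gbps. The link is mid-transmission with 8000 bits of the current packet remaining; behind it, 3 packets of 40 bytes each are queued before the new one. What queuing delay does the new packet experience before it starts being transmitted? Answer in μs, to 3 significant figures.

1.76 μs

Each queued packet: L/R = 320/5100000000 = 0.0627451 μs.
3 queued → 0.188235 μs.
Plus remaining 8000 bits of current packet: 1.56863 μs.
Queuing delay = 1.76 μs.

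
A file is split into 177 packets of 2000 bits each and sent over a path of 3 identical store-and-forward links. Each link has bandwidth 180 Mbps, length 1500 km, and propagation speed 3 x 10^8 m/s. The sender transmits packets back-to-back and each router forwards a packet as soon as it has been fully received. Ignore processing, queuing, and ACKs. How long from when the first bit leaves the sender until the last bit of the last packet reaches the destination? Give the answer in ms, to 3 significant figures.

Per-hop transmission t_tx = L/R = 2000/180000000 = 0.0111111 ms.
Per-hop propagation t_prop = 1500000/300000000 = 5 ms.
Pipeline fill: first packet needs 3·t_tx to clear all hops; remaining 176 packets each add one t_tx.
Total = (3+177-1)·t_tx + 3·t_prop = 179·0.0111111 + 3·5 = 17.0 ms.

17.0 ms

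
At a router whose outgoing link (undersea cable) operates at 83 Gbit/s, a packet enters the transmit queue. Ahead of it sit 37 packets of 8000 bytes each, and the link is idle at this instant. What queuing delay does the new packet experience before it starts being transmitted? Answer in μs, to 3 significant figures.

28.5 μs

Each queued packet: L/R = 64000/83000000000 = 0.771084 μs.
37 queued → 28.5301 μs.
Queuing delay = 28.5 μs.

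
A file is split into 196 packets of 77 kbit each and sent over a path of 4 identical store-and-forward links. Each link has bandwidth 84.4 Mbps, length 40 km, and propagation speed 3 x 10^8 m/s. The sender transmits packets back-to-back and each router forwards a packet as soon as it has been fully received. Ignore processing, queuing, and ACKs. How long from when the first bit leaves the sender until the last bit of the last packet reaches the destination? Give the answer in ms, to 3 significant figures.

182 ms

Per-hop transmission t_tx = L/R = 77000/84400000 = 0.912322 ms.
Per-hop propagation t_prop = 40000/300000000 = 0.133333 ms.
Pipeline fill: first packet needs 4·t_tx to clear all hops; remaining 195 packets each add one t_tx.
Total = (4+196-1)·t_tx + 4·t_prop = 199·0.912322 + 4·0.133333 = 182 ms.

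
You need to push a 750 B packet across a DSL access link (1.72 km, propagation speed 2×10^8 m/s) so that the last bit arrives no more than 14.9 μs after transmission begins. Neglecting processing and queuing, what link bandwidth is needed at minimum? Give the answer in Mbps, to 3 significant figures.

L = 6000 bits.
Propagation delay = 1720 / 200000000 = 8.6 μs.
Transmission budget = 14.9 − 8.6 = 6.3 μs.
R ≥ L / t_tx = 6000 bits / 6.3e-06 s = 952 Mbps.

952 Mbps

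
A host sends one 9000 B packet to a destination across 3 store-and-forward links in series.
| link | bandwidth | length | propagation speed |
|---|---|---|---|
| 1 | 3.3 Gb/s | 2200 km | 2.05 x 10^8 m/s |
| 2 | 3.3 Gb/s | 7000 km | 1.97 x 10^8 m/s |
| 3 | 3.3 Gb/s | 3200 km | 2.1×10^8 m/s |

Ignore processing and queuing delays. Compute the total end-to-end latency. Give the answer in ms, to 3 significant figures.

L = 9000 × 8 = 72000 bits.
Transmission delay per hop = L/R = 72000/3300000000 = 0.0218182 ms; 3 hops → 0.0654545 ms.
Propagation delays (d/s per hop): 10.7317, 35.533, 15.2381 ms; sum = 61.5028 ms.
End-to-end = 61.6 ms.

61.6 ms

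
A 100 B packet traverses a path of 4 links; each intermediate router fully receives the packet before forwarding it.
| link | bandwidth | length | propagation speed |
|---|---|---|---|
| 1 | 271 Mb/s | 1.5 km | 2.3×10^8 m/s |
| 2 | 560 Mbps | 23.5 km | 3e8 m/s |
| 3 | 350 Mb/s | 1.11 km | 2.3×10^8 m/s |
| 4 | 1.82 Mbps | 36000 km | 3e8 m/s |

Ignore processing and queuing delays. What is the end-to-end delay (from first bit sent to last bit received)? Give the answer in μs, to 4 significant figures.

L = 100 × 8 = 800 bits.
Transmission delays (L/R per hop): 2.95203, 1.42857, 2.28571, 439.56 μs; sum = 446.227 μs.
Propagation delays (d/s per hop): 6.52174, 78.3333, 4.82609, 120000 μs; sum = 120090 μs.
End-to-end = 120500 μs.

120500 μs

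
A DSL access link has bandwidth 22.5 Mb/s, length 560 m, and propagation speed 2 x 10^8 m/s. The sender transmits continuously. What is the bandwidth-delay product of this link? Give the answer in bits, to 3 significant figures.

63.0 bits

Propagation delay = 560 / 200000000 = 2.8e-06 s.
BDP = R × t_prop = 22500000 × 2.8e-06 = 63 bits.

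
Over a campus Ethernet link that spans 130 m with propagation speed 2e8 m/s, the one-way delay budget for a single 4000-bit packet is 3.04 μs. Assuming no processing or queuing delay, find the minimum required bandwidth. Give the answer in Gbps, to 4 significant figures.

Propagation delay = 130 / 200000000 = 0.65 μs.
Transmission budget = 3.04 − 0.65 = 2.39 μs.
R ≥ L / t_tx = 4000 bits / 2.39e-06 s = 1.674 Gbps.

1.674 Gbps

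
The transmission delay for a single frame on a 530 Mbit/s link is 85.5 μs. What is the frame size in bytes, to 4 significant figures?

5664 bytes

L = R × t_tx = 530000000 b/s × 8.55e-05 s = 45315 bits.
In bytes: 45315 / 8 = 5664 bytes.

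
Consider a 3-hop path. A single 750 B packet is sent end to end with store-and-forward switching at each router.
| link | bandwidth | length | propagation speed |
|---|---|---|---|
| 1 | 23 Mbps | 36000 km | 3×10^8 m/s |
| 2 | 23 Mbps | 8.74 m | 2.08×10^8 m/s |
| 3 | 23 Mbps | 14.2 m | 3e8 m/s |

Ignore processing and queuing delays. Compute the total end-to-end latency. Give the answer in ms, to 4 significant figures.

L = 750 × 8 = 6000 bits.
Transmission delay per hop = L/R = 6000/23000000 = 0.26087 ms; 3 hops → 0.782609 ms.
Propagation delays (d/s per hop): 120, 4.20192e-05, 4.73333e-05 ms; sum = 120 ms.
End-to-end = 120.8 ms.

120.8 ms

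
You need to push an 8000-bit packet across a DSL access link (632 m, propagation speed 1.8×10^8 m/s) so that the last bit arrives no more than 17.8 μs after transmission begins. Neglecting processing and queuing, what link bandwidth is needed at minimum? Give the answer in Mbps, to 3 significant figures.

Propagation delay = 632 / 180000000 = 3.51111 μs.
Transmission budget = 17.8 − 3.51111 = 14.2889 μs.
R ≥ L / t_tx = 8000 bits / 1.42889e-05 s = 560 Mbps.

560 Mbps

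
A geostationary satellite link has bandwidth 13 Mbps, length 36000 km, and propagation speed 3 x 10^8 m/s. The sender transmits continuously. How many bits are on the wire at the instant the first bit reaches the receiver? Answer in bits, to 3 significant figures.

Propagation delay = 36000000 / 300000000 = 0.12 s.
BDP = R × t_prop = 13000000 × 0.12 = 1560000 bits.

1560000 bits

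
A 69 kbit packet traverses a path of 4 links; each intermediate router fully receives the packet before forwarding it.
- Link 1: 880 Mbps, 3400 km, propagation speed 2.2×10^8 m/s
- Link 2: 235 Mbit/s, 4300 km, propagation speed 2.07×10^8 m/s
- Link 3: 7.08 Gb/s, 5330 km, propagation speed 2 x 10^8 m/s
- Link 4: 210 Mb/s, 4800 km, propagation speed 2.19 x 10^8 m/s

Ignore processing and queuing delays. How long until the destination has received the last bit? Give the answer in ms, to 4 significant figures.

L = 69000 bits.
Transmission delays (L/R per hop): 0.0784091, 0.293617, 0.00974576, 0.328571 ms; sum = 0.710343 ms.
Propagation delays (d/s per hop): 15.4545, 20.7729, 26.65, 21.9178 ms; sum = 84.7953 ms.
End-to-end = 85.51 ms.

85.51 ms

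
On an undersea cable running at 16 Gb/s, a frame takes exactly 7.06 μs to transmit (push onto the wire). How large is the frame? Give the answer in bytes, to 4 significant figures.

L = R × t_tx = 16000000000 b/s × 7.06e-06 s = 112960 bits.
In bytes: 112960 / 8 = 14120 bytes.

14120 bytes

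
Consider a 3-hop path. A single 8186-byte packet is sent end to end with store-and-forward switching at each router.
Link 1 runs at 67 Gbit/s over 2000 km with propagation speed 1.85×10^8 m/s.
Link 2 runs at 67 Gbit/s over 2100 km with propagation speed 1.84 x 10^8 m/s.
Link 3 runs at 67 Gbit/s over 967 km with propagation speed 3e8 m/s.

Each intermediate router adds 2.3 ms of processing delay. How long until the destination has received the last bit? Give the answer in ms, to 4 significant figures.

30.05 ms

L = 8186 × 8 = 65488 bits.
Transmission delay per hop = L/R = 65488/67000000000 = 0.000977433 ms; 3 hops → 0.0029323 ms.
Propagation delays (d/s per hop): 10.8108, 11.413, 3.22333 ms; sum = 25.4472 ms.
Processing at 2 router(s): 2 × 2.3 ms = 4.6 ms.
End-to-end = 30.05 ms.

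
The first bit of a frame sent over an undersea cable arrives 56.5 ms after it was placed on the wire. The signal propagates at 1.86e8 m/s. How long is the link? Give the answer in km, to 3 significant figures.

d = s × t_prop = 186000000 × 0.0565 = 10500 km.

10500 km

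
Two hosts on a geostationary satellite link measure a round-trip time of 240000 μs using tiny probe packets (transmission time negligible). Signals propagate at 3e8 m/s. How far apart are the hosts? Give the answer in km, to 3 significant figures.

36000 km

One-way propagation = RTT/2 = 120000 μs.
d = s × t = 300000000 × 0.12 = 36000 km.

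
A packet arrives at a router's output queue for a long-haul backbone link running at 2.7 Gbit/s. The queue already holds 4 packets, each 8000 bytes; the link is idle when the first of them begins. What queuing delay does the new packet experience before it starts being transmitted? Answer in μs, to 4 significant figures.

Each queued packet: L/R = 64000/2700000000 = 23.7037 μs.
4 queued → 94.8148 μs.
Queuing delay = 94.81 μs.

94.81 μs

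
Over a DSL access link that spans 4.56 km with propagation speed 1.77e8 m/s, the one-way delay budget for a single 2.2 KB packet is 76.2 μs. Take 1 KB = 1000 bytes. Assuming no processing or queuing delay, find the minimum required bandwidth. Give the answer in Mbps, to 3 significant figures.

L = 17600 bits.
Propagation delay = 4560 / 177000000 = 25.7627 μs.
Transmission budget = 76.2 − 25.7627 = 50.4373 μs.
R ≥ L / t_tx = 17600 bits / 5.04373e-05 s = 349 Mbps.

349 Mbps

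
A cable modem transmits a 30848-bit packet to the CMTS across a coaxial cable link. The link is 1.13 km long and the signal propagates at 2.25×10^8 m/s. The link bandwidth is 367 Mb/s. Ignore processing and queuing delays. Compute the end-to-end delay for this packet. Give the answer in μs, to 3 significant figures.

Transmission delay = L/R = 30848 / 367000000 = 84.0545 μs.
Propagation delay = d/s = 1130 m / 225000000 m/s = 5.02222 μs.
Total = 89.1 μs.

89.1 μs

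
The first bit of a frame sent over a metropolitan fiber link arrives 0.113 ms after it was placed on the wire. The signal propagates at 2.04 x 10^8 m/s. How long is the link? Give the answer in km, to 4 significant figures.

d = s × t_prop = 204000000 × 0.000113 = 23.05 km.

23.05 km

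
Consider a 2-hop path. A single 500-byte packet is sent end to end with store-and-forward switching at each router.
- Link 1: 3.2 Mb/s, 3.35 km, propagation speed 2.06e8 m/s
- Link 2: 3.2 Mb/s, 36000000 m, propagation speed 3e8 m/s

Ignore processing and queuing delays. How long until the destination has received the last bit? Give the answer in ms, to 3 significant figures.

123 ms

L = 500 × 8 = 4000 bits.
Transmission delay per hop = L/R = 4000/3200000 = 1.25 ms; 2 hops → 2.5 ms.
Propagation delays (d/s per hop): 0.0162621, 120 ms; sum = 120.016 ms.
End-to-end = 123 ms.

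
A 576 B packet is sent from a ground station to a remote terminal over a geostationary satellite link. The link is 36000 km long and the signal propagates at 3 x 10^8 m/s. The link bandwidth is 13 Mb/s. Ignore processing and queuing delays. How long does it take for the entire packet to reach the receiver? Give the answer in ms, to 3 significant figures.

L = 576 × 8 = 4608 bits.
Transmission delay = L/R = 4608 / 13000000 = 0.354462 ms.
Propagation delay = d/s = 36000000 m / 300000000 m/s = 120 ms.
Total = 120 ms.

120 ms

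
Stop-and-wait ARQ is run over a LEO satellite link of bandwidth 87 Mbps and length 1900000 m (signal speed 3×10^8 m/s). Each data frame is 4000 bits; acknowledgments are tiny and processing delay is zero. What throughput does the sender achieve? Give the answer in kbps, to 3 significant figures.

t_tx = L/R = 4000/87000000 = 4.5977e-05 s.
t_prop = 1900000/300000000 = 0.00633333 s; RTT = 0.0126667 s.
Cycle = t_tx + RTT = 0.0127126 s.
Throughput = L / cycle = 4000 / 0.0127126 = 315 kbps.

315 kbps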